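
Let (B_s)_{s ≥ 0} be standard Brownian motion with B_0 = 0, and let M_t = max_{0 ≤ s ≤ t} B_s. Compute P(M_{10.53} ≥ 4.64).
P(M_{10.53} ≥ 4.64) = 2·P(B_{10.53} ≥ 4.64) = 2(1 − Φ(4.64/√10.53)) ≈ 0.1527

By the reflection principle for Brownian motion, P(M_t ≥ a) = 2 · P(B_t ≥ a) for a ≥ 0. Since B_t ~ N(0, t), P(B_t ≥ 4.64) = 1 − Φ(4.64/√t) = 1 − Φ(4.64/√10.53) = 1 − Φ(1.4299). So
  P(M_{10.53} ≥ 4.64) = 2(1 − Φ(1.4299)) ≈ 0.1527.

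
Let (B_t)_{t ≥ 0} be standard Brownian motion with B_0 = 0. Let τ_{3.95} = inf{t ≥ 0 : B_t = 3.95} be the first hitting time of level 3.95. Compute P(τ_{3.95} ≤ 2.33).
P(τ_{3.95} ≤ 2.33) = 2(1 − Φ(3.95/√2.33)) = 2(1 − Φ(2.5877)) ≈ 0.0097

By the reflection principle for standard BM, P(τ_b ≤ t) = 2 · P(B_t ≥ b). Since B_t ~ N(0, t), P(B_t ≥ 3.95) = 1 − Φ(3.95/√t) = 1 − Φ(3.95/√2.33) = 1 − Φ(2.5877) ≈ 0.00483. Doubling: P(τ_{3.95} ≤ 2.33) ≈ 2 · 0.00483 = 0.00966 ≈ 0.0097.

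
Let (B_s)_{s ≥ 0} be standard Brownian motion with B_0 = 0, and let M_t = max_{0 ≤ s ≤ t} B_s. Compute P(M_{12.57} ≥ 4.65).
P(M_{12.57} ≥ 4.65) = 2·P(B_{12.57} ≥ 4.65) = 2(1 − Φ(4.65/√12.57)) ≈ 0.1897

By the reflection principle for Brownian motion, P(M_t ≥ a) = 2 · P(B_t ≥ a) for a ≥ 0. Since B_t ~ N(0, t), P(B_t ≥ 4.65) = 1 − Φ(4.65/√t) = 1 − Φ(4.65/√12.57) = 1 − Φ(1.3116). So
  P(M_{12.57} ≥ 4.65) = 2(1 − Φ(1.3116)) ≈ 0.1897.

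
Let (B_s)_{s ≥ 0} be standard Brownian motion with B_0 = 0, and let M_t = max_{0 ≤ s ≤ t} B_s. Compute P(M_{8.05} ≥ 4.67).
P(M_{8.05} ≥ 4.67) = 2·P(B_{8.05} ≥ 4.67) = 2(1 − Φ(4.67/√8.05)) ≈ 0.0998

By the reflection principle for Brownian motion, P(M_t ≥ a) = 2 · P(B_t ≥ a) for a ≥ 0. Since B_t ~ N(0, t), P(B_t ≥ 4.67) = 1 − Φ(4.67/√t) = 1 − Φ(4.67/√8.05) = 1 − Φ(1.6460). So
  P(M_{8.05} ≥ 4.67) = 2(1 − Φ(1.6460)) ≈ 0.0998.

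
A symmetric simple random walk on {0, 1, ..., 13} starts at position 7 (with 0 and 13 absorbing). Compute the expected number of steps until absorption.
E[τ | X_0 = 7] = 42

Let v_k = E[τ | X_0 = k]. Boundary: v_0 = v_13 = 0. Recurrence: v_k = 1 + (v_{k-1} + v_{k+1})/2 for 1 ≤ k ≤ 12. The particular solution to v_k − (v_{k-1} + v_{k+1})/2 = 1 is v_k = −k^2. Adding homogeneous solution A + B k and matching boundaries gives v_k = k (13 − k). Substituting k = 7: v_7 = 7 · 6 = 42.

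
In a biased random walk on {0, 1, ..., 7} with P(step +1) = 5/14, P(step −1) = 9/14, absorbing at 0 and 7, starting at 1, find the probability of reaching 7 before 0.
P(hit 7 before 0) = (1 − (9/5)^1) / (1 − (9/5)^7) = 15625/1176211

Let u_k denote P(reach 7 before 0 | start at k). Boundary: u_0 = 0, u_7 = 1. Recurrence: u_k = 5/14·u_{k+1} + 9/14·u_{k-1} for 1 ≤ k ≤ 6. Try u_k = A + B·r^k with r = q/p = (9/14)/(5/14) = 9/5. Substitution satisfies the recurrence; boundary conditions give:
  u_k = (1 − r^k) / (1 − r^N) = (1 − (9/5)^1) / (1 − (9/5)^7) = 15625/1176211.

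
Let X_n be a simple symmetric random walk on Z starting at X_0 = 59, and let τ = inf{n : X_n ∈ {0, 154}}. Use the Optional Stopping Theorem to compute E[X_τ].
E[X_τ] = 59

X_n is a martingale and τ is a bounded-mean stopping time (indeed τ is finite a.s. with bounded expectation since the walk is in a bounded region). By the OST, E[X_τ] = E[X_0] = 59. Equivalently: E[X_τ] = 154 · P(hit 154 first) + 0 · P(hit 0 first) = 154 · (59/154) = 59.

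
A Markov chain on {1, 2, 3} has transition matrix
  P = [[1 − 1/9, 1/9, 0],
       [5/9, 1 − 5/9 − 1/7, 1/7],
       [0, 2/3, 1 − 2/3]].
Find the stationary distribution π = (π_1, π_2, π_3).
π = (70/87, 14/87, 1/29)

This is a birth-death chain on three states, which satisfies detailed balance: π_1 · P_{12} = π_2 · P_{21} and π_2 · P_{23} = π_3 · P_{32}.
From π_1 · 1/9 = π_2 · 5/9: π_2/π_1 = (1/9)/(5/9) = 1/5.
From π_2 · 1/7 = π_3 · 2/3: π_3/π_2 = (1/7)/(2/3) = 3/14.
Take π_1 proportional to 1; then unnormalized π = (1, 1/5, 3/70). Normalize by dividing by the sum 87/70:
  π = (70/87, 14/87, 1/29).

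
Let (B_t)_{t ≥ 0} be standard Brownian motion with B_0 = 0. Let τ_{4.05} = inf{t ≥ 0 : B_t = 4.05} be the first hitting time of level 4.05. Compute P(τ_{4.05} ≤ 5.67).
P(τ_{4.05} ≤ 5.67) = 2(1 − Φ(4.05/√5.67)) = 2(1 − Φ(1.7008)) ≈ 0.0890

By the reflection principle for standard BM, P(τ_b ≤ t) = 2 · P(B_t ≥ b). Since B_t ~ N(0, t), P(B_t ≥ 4.05) = 1 − Φ(4.05/√t) = 1 − Φ(4.05/√5.67) = 1 − Φ(1.7008) ≈ 0.04449. Doubling: P(τ_{4.05} ≤ 5.67) ≈ 2 · 0.04449 = 0.08898 ≈ 0.0890.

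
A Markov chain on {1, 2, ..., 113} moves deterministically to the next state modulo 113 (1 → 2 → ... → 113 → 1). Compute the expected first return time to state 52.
E[T_52 | X_0 = 52] = 113

The chain cycles deterministically, so starting at state 52 it returns in exactly 113 steps. Equivalently, the stationary distribution is uniform π_j = 1/113 for every state j, so by Kac's formula E[T_52] = 1/π_52 = 113.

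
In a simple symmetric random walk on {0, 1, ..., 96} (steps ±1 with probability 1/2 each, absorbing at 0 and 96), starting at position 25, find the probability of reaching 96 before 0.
P(hit 96 before 0) = 25/96

Let u_k = P(hit 96 before 0 | start at k). Then u_0 = 0, u_96 = 1, and u_k = u_{k-1}/2 + u_{k+1}/2 for 1 ≤ k ≤ 95. This harmonic recurrence is solved by u_k = k/96, giving u_25 = 25/96.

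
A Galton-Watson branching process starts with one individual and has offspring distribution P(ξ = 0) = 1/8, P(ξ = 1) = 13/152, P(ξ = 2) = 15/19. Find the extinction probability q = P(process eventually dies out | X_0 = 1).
q = 19/120

The pgf is f(s) = 1/8 + 13/152·s + 15/19·s². The extinction probability q is the smallest fixed point of f in [0, 1]. Setting s = f(s):
  15/19·s² + (13/152 − 1)·s + 1/8 = 0
  15/19·s² − (1/8 + 15/19)·s + 1/8 = 0
which factors as (s − 1)·(15/19·s − 1/8) = 0, giving roots s = 1 and s = (1/8)/(15/19) = 19/120.
Mean offspring μ = 13/152 + 2·15/19 = 253/152 > 1 (supercritical), so q < 1. The extinction probability is the smaller root: q = (1/8)/(15/19) = 19/120.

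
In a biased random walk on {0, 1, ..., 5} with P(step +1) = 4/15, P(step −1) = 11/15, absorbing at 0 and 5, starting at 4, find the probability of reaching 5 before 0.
P(hit 5 before 0) = (1 − (11/4)^4) / (1 − (11/4)^5) = 8220/22861

Let u_k denote P(reach 5 before 0 | start at k). Boundary: u_0 = 0, u_5 = 1. Recurrence: u_k = 4/15·u_{k+1} + 11/15·u_{k-1} for 1 ≤ k ≤ 4. Try u_k = A + B·r^k with r = q/p = (11/15)/(4/15) = 11/4. Substitution satisfies the recurrence; boundary conditions give:
  u_k = (1 − r^k) / (1 − r^N) = (1 − (11/4)^4) / (1 − (11/4)^5) = 8220/22861.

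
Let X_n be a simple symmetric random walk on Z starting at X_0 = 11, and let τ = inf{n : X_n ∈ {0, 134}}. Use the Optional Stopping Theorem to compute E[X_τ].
E[X_τ] = 11

X_n is a martingale and τ is a bounded-mean stopping time (indeed τ is finite a.s. with bounded expectation since the walk is in a bounded region). By the OST, E[X_τ] = E[X_0] = 11. Equivalently: E[X_τ] = 134 · P(hit 134 first) + 0 · P(hit 0 first) = 134 · (11/134) = 11.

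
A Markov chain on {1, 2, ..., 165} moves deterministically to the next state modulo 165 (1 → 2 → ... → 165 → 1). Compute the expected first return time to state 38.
E[T_38 | X_0 = 38] = 165

The chain cycles deterministically, so starting at state 38 it returns in exactly 165 steps. Equivalently, the stationary distribution is uniform π_j = 1/165 for every state j, so by Kac's formula E[T_38] = 1/π_38 = 165.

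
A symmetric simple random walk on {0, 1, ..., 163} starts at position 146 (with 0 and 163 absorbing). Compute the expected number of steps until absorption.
E[τ | X_0 = 146] = 2482

Let v_k = E[τ | X_0 = k]. Boundary: v_0 = v_163 = 0. Recurrence: v_k = 1 + (v_{k-1} + v_{k+1})/2 for 1 ≤ k ≤ 162. The particular solution to v_k − (v_{k-1} + v_{k+1})/2 = 1 is v_k = −k^2. Adding homogeneous solution A + B k and matching boundaries gives v_k = k (163 − k). Substituting k = 146: v_146 = 146 · 17 = 2482.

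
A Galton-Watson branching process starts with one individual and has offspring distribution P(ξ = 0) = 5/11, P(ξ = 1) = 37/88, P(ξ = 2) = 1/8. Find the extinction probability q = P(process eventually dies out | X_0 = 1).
q = 1

Mean offspring μ = 0·5/11 + 1·37/88 + 2·1/8 = 59/88 ≤ 1. For μ ≤ 1 with offspring not concentrated at 1, the Galton-Watson process goes extinct almost surely, so q = 1.
(Algebraic check: The pgf is f(s) = 5/11 + 37/88·s + 1/8·s². The extinction probability q is the smallest fixed point of f in [0, 1]. Setting s = f(s):
  1/8·s² + (37/88 − 1)·s + 5/11 = 0
  1/8·s² − (5/11 + 1/8)·s + 5/11 = 0
which factors as (s − 1)·(1/8·s − 5/11) = 0, giving roots s = 1 and s = (5/11)/(1/8) = 40/11. Since 40/11 ≥ 1, the smallest root in [0, 1] is s = 1.)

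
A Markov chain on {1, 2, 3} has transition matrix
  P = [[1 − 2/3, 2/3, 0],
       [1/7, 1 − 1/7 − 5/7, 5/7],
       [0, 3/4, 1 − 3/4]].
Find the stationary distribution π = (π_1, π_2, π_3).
π = (9/91, 6/13, 40/91)

This is a birth-death chain on three states, which satisfies detailed balance: π_1 · P_{12} = π_2 · P_{21} and π_2 · P_{23} = π_3 · P_{32}.
From π_1 · 2/3 = π_2 · 1/7: π_2/π_1 = (2/3)/(1/7) = 14/3.
From π_2 · 5/7 = π_3 · 3/4: π_3/π_2 = (5/7)/(3/4) = 20/21.
Take π_1 proportional to 1; then unnormalized π = (1, 14/3, 40/9). Normalize by dividing by the sum 91/9:
  π = (9/91, 6/13, 40/91).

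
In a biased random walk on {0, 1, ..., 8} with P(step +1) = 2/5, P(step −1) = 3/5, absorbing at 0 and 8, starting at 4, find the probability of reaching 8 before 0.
P(hit 8 before 0) = (1 − (3/2)^4) / (1 − (3/2)^8) = 16/97

Let u_k denote P(reach 8 before 0 | start at k). Boundary: u_0 = 0, u_8 = 1. Recurrence: u_k = 2/5·u_{k+1} + 3/5·u_{k-1} for 1 ≤ k ≤ 7. Try u_k = A + B·r^k with r = q/p = (3/5)/(2/5) = 3/2. Substitution satisfies the recurrence; boundary conditions give:
  u_k = (1 − r^k) / (1 − r^N) = (1 − (3/2)^4) / (1 − (3/2)^8) = 16/97.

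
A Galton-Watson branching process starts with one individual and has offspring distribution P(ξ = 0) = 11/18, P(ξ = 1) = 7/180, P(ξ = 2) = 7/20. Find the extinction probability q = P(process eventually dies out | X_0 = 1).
q = 1

Mean offspring μ = 0·11/18 + 1·7/180 + 2·7/20 = 133/180 ≤ 1. For μ ≤ 1 with offspring not concentrated at 1, the Galton-Watson process goes extinct almost surely, so q = 1.
(Algebraic check: The pgf is f(s) = 11/18 + 7/180·s + 7/20·s². The extinction probability q is the smallest fixed point of f in [0, 1]. Setting s = f(s):
  7/20·s² + (7/180 − 1)·s + 11/18 = 0
  7/20·s² − (11/18 + 7/20)·s + 11/18 = 0
which factors as (s − 1)·(7/20·s − 11/18) = 0, giving roots s = 1 and s = (11/18)/(7/20) = 110/63. Since 110/63 ≥ 1, the smallest root in [0, 1] is s = 1.)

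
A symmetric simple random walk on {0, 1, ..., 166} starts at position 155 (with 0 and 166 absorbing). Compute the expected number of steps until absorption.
E[τ | X_0 = 155] = 1705

Let v_k = E[τ | X_0 = k]. Boundary: v_0 = v_166 = 0. Recurrence: v_k = 1 + (v_{k-1} + v_{k+1})/2 for 1 ≤ k ≤ 165. The particular solution to v_k − (v_{k-1} + v_{k+1})/2 = 1 is v_k = −k^2. Adding homogeneous solution A + B k and matching boundaries gives v_k = k (166 − k). Substituting k = 155: v_155 = 155 · 11 = 1705.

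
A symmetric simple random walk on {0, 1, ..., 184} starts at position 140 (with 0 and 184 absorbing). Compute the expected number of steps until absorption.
E[τ | X_0 = 140] = 6160

Let v_k = E[τ | X_0 = k]. Boundary: v_0 = v_184 = 0. Recurrence: v_k = 1 + (v_{k-1} + v_{k+1})/2 for 1 ≤ k ≤ 183. The particular solution to v_k − (v_{k-1} + v_{k+1})/2 = 1 is v_k = −k^2. Adding homogeneous solution A + B k and matching boundaries gives v_k = k (184 − k). Substituting k = 140: v_140 = 140 · 44 = 6160.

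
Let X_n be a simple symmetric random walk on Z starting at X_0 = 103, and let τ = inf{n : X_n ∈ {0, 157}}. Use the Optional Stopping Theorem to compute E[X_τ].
E[X_τ] = 103

X_n is a martingale and τ is a bounded-mean stopping time (indeed τ is finite a.s. with bounded expectation since the walk is in a bounded region). By the OST, E[X_τ] = E[X_0] = 103. Equivalently: E[X_τ] = 157 · P(hit 157 first) + 0 · P(hit 0 first) = 157 · (103/157) = 103.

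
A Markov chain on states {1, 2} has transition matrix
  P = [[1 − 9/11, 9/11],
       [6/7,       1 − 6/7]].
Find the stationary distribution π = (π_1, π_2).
π_1 = 22/43, π_2 = 21/43

Solve πP = π with π_1 + π_2 = 1. From πP = π: π_1 · (1 − 9/11) + π_2 · 6/7 = π_1 ⇒ π_2 · 6/7 = π_1 · 9/11 ⇒ π_2/π_1 = (9/11)/(6/7) = 21/22. Together with π_1 + π_2 = 1:
  π_1 = (6/7)/(9/11 + 6/7) = (6/7)/(129/77) = 22/43,
  π_2 = (9/11)/(9/11 + 6/7) = (9/11)/(129/77) = 21/43.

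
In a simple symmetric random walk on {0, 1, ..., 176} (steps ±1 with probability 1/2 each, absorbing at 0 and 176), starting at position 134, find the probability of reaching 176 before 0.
P(hit 176 before 0) = 134/176 = 67/88

Let u_k = P(hit 176 before 0 | start at k). Then u_0 = 0, u_176 = 1, and u_k = u_{k-1}/2 + u_{k+1}/2 for 1 ≤ k ≤ 175. This harmonic recurrence is solved by u_k = k/176, giving u_134 = 134/176 = 67/88.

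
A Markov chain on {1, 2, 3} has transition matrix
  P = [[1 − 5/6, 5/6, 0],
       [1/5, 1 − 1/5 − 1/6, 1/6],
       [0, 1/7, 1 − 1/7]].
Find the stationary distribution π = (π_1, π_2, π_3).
π = (36/361, 150/361, 175/361)

This is a birth-death chain on three states, which satisfies detailed balance: π_1 · P_{12} = π_2 · P_{21} and π_2 · P_{23} = π_3 · P_{32}.
From π_1 · 5/6 = π_2 · 1/5: π_2/π_1 = (5/6)/(1/5) = 25/6.
From π_2 · 1/6 = π_3 · 1/7: π_3/π_2 = (1/6)/(1/7) = 7/6.
Take π_1 proportional to 1; then unnormalized π = (1, 25/6, 175/36). Normalize by dividing by the sum 361/36:
  π = (36/361, 150/361, 175/361).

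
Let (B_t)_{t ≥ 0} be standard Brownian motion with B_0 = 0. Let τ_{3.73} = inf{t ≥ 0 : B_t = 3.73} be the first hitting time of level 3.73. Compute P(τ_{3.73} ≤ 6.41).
P(τ_{3.73} ≤ 6.41) = 2(1 − Φ(3.73/√6.41)) = 2(1 − Φ(1.4733)) ≈ 0.1407

By the reflection principle for standard BM, P(τ_b ≤ t) = 2 · P(B_t ≥ b). Since B_t ~ N(0, t), P(B_t ≥ 3.73) = 1 − Φ(3.73/√t) = 1 − Φ(3.73/√6.41) = 1 − Φ(1.4733) ≈ 0.07034. Doubling: P(τ_{3.73} ≤ 6.41) ≈ 2 · 0.07034 = 0.14068 ≈ 0.1407.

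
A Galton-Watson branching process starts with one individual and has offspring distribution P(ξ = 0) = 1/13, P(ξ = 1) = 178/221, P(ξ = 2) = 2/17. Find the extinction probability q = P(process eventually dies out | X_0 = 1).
q = 17/26

The pgf is f(s) = 1/13 + 178/221·s + 2/17·s². The extinction probability q is the smallest fixed point of f in [0, 1]. Setting s = f(s):
  2/17·s² + (178/221 − 1)·s + 1/13 = 0
  2/17·s² − (1/13 + 2/17)·s + 1/13 = 0
which factors as (s − 1)·(2/17·s − 1/13) = 0, giving roots s = 1 and s = (1/13)/(2/17) = 17/26.
Mean offspring μ = 178/221 + 2·2/17 = 230/221 > 1 (supercritical), so q < 1. The extinction probability is the smaller root: q = (1/13)/(2/17) = 17/26.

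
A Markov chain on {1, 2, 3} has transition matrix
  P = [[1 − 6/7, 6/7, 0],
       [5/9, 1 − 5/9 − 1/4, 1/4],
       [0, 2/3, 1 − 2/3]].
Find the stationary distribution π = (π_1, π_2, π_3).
π = (140/437, 216/437, 81/437)

This is a birth-death chain on three states, which satisfies detailed balance: π_1 · P_{12} = π_2 · P_{21} and π_2 · P_{23} = π_3 · P_{32}.
From π_1 · 6/7 = π_2 · 5/9: π_2/π_1 = (6/7)/(5/9) = 54/35.
From π_2 · 1/4 = π_3 · 2/3: π_3/π_2 = (1/4)/(2/3) = 3/8.
Take π_1 proportional to 1; then unnormalized π = (1, 54/35, 81/140). Normalize by dividing by the sum 437/140:
  π = (140/437, 216/437, 81/437).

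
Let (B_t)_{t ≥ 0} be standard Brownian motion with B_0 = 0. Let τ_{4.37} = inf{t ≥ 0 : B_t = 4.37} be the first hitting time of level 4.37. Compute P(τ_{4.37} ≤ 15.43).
P(τ_{4.37} ≤ 15.43) = 2(1 − Φ(4.37/√15.43)) = 2(1 − Φ(1.1125)) ≈ 0.2659

By the reflection principle for standard BM, P(τ_b ≤ t) = 2 · P(B_t ≥ b). Since B_t ~ N(0, t), P(B_t ≥ 4.37) = 1 − Φ(4.37/√t) = 1 − Φ(4.37/√15.43) = 1 − Φ(1.1125) ≈ 0.13296. Doubling: P(τ_{4.37} ≤ 15.43) ≈ 2 · 0.13296 = 0.26592 ≈ 0.2659.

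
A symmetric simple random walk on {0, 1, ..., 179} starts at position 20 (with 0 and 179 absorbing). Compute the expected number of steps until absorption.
E[τ | X_0 = 20] = 3180

Let v_k = E[τ | X_0 = k]. Boundary: v_0 = v_179 = 0. Recurrence: v_k = 1 + (v_{k-1} + v_{k+1})/2 for 1 ≤ k ≤ 178. The particular solution to v_k − (v_{k-1} + v_{k+1})/2 = 1 is v_k = −k^2. Adding homogeneous solution A + B k and matching boundaries gives v_k = k (179 − k). Substituting k = 20: v_20 = 20 · 159 = 3180.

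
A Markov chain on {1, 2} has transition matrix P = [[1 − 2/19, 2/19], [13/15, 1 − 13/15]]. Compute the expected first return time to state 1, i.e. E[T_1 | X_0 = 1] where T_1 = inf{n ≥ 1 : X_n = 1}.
E[T_1 | X_0 = 1] = 1/π_1 = 277/247

For an irreducible recurrent Markov chain with stationary distribution π, E[T_i | X_0 = i] = 1/π_i (Kac's formula). Here π_1 = (13/15)/(2/19 + 13/15) = (13/15)/(277/285) = 247/277, so E[T_1 | X_0 = 1] = 1/π_1 = (2/19 + 13/15)/(13/15) = (277/285)/(13/15) = 277/247.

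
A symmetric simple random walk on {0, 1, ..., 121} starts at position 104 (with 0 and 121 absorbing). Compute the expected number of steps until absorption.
E[τ | X_0 = 104] = 1768

Let v_k = E[τ | X_0 = k]. Boundary: v_0 = v_121 = 0. Recurrence: v_k = 1 + (v_{k-1} + v_{k+1})/2 for 1 ≤ k ≤ 120. The particular solution to v_k − (v_{k-1} + v_{k+1})/2 = 1 is v_k = −k^2. Adding homogeneous solution A + B k and matching boundaries gives v_k = k (121 − k). Substituting k = 104: v_104 = 104 · 17 = 1768.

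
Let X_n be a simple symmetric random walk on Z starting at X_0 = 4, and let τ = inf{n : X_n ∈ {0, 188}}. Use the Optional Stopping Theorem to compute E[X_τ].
E[X_τ] = 4

X_n is a martingale and τ is a bounded-mean stopping time (indeed τ is finite a.s. with bounded expectation since the walk is in a bounded region). By the OST, E[X_τ] = E[X_0] = 4. Equivalently: E[X_τ] = 188 · P(hit 188 first) + 0 · P(hit 0 first) = 188 · (4/188) = 4.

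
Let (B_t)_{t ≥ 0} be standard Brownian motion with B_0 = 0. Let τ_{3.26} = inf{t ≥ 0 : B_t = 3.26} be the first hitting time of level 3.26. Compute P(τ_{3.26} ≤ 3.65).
P(τ_{3.26} ≤ 3.65) = 2(1 − Φ(3.26/√3.65)) = 2(1 − Φ(1.7064)) ≈ 0.0879

By the reflection principle for standard BM, P(τ_b ≤ t) = 2 · P(B_t ≥ b). Since B_t ~ N(0, t), P(B_t ≥ 3.26) = 1 − Φ(3.26/√t) = 1 − Φ(3.26/√3.65) = 1 − Φ(1.7064) ≈ 0.04397. Doubling: P(τ_{3.26} ≤ 3.65) ≈ 2 · 0.04397 = 0.08794 ≈ 0.0879.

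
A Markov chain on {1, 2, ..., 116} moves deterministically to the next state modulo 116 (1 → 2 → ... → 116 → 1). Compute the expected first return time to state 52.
E[T_52 | X_0 = 52] = 116

The chain cycles deterministically, so starting at state 52 it returns in exactly 116 steps. Equivalently, the stationary distribution is uniform π_j = 1/116 for every state j, so by Kac's formula E[T_52] = 1/π_52 = 116.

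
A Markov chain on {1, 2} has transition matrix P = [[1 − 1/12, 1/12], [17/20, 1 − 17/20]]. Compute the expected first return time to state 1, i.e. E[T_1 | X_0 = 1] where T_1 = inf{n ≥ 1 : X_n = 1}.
E[T_1 | X_0 = 1] = 1/π_1 = 56/51

For an irreducible recurrent Markov chain with stationary distribution π, E[T_i | X_0 = i] = 1/π_i (Kac's formula). Here π_1 = (17/20)/(1/12 + 17/20) = (17/20)/(14/15) = 51/56, so E[T_1 | X_0 = 1] = 1/π_1 = (1/12 + 17/20)/(17/20) = (14/15)/(17/20) = 56/51.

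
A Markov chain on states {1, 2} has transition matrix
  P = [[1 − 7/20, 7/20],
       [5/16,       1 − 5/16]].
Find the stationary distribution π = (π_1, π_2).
π_1 = 25/53, π_2 = 28/53

Solve πP = π with π_1 + π_2 = 1. From πP = π: π_1 · (1 − 7/20) + π_2 · 5/16 = π_1 ⇒ π_2 · 5/16 = π_1 · 7/20 ⇒ π_2/π_1 = (7/20)/(5/16) = 28/25. Together with π_1 + π_2 = 1:
  π_1 = (5/16)/(7/20 + 5/16) = (5/16)/(53/80) = 25/53,
  π_2 = (7/20)/(7/20 + 5/16) = (7/20)/(53/80) = 28/53.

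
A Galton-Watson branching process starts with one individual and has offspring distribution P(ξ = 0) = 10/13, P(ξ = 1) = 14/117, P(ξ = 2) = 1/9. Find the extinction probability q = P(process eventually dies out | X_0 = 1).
q = 1

Mean offspring μ = 0·10/13 + 1·14/117 + 2·1/9 = 40/117 ≤ 1. For μ ≤ 1 with offspring not concentrated at 1, the Galton-Watson process goes extinct almost surely, so q = 1.
(Algebraic check: The pgf is f(s) = 10/13 + 14/117·s + 1/9·s². The extinction probability q is the smallest fixed point of f in [0, 1]. Setting s = f(s):
  1/9·s² + (14/117 − 1)·s + 10/13 = 0
  1/9·s² − (10/13 + 1/9)·s + 10/13 = 0
which factors as (s − 1)·(1/9·s − 10/13) = 0, giving roots s = 1 and s = (10/13)/(1/9) = 90/13. Since 90/13 ≥ 1, the smallest root in [0, 1] is s = 1.)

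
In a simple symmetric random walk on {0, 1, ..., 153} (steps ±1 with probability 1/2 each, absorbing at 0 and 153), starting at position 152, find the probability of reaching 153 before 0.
P(hit 153 before 0) = 152/153

Let u_k = P(hit 153 before 0 | start at k). Then u_0 = 0, u_153 = 1, and u_k = u_{k-1}/2 + u_{k+1}/2 for 1 ≤ k ≤ 152. This harmonic recurrence is solved by u_k = k/153, giving u_152 = 152/153.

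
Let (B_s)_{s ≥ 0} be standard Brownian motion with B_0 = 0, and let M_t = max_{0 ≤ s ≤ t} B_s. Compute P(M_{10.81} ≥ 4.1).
P(M_{10.81} ≥ 4.1) = 2·P(B_{10.81} ≥ 4.1) = 2(1 − Φ(4.1/√10.81)) ≈ 0.2124

By the reflection principle for Brownian motion, P(M_t ≥ a) = 2 · P(B_t ≥ a) for a ≥ 0. Since B_t ~ N(0, t), P(B_t ≥ 4.1) = 1 − Φ(4.1/√t) = 1 − Φ(4.1/√10.81) = 1 − Φ(1.2470). So
  P(M_{10.81} ≥ 4.1) = 2(1 − Φ(1.2470)) ≈ 0.2124.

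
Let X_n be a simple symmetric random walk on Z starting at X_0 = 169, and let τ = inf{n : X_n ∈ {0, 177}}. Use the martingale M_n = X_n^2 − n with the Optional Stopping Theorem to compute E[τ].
E[τ] = 1352

M_n = X_n^2 − n is a martingale (since E[X_{n+1}^2 | F_n] = X_n^2 + 1). By OST (τ has finite mean in a bounded region), E[M_τ] = E[M_0] = X_0^2 − 0 = 169^2 = 28561. Also E[M_τ] = E[X_τ^2] − E[τ]. The walk exits at 0 or 177, with P(hit 177 first) = 169/177, so E[X_τ^2] = 177^2 · 169/177 + 0 = 29913. Thus E[τ] = E[X_τ^2] − E[M_τ] = 29913 − 28561 = 1352 = 169(177 − 169) = 1352.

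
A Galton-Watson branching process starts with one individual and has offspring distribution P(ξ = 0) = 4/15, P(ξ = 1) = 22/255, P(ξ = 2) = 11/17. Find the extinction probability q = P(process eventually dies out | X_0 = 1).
q = 68/165

The pgf is f(s) = 4/15 + 22/255·s + 11/17·s². The extinction probability q is the smallest fixed point of f in [0, 1]. Setting s = f(s):
  11/17·s² + (22/255 − 1)·s + 4/15 = 0
  11/17·s² − (4/15 + 11/17)·s + 4/15 = 0
which factors as (s − 1)·(11/17·s − 4/15) = 0, giving roots s = 1 and s = (4/15)/(11/17) = 68/165.
Mean offspring μ = 22/255 + 2·11/17 = 352/255 > 1 (supercritical), so q < 1. The extinction probability is the smaller root: q = (4/15)/(11/17) = 68/165.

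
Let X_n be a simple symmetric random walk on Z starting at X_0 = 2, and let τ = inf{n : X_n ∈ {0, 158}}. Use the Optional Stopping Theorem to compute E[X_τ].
E[X_τ] = 2

X_n is a martingale and τ is a bounded-mean stopping time (indeed τ is finite a.s. with bounded expectation since the walk is in a bounded region). By the OST, E[X_τ] = E[X_0] = 2. Equivalently: E[X_τ] = 158 · P(hit 158 first) + 0 · P(hit 0 first) = 158 · (2/158) = 2.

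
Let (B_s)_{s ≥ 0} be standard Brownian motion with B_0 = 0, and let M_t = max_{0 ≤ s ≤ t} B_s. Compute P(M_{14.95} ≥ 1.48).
P(M_{14.95} ≥ 1.48) = 2·P(B_{14.95} ≥ 1.48) = 2(1 − Φ(1.48/√14.95)) ≈ 0.7019

By the reflection principle for Brownian motion, P(M_t ≥ a) = 2 · P(B_t ≥ a) for a ≥ 0. Since B_t ~ N(0, t), P(B_t ≥ 1.48) = 1 − Φ(1.48/√t) = 1 − Φ(1.48/√14.95) = 1 − Φ(0.3828). So
  P(M_{14.95} ≥ 1.48) = 2(1 − Φ(0.3828)) ≈ 0.7019.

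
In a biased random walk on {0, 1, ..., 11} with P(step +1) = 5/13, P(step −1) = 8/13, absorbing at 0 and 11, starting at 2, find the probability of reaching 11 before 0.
P(hit 11 before 0) = (1 − (8/5)^2) / (1 − (8/5)^11) = 25390625/2847035489

Let u_k denote P(reach 11 before 0 | start at k). Boundary: u_0 = 0, u_11 = 1. Recurrence: u_k = 5/13·u_{k+1} + 8/13·u_{k-1} for 1 ≤ k ≤ 10. Try u_k = A + B·r^k with r = q/p = (8/13)/(5/13) = 8/5. Substitution satisfies the recurrence; boundary conditions give:
  u_k = (1 − r^k) / (1 − r^N) = (1 − (8/5)^2) / (1 − (8/5)^11) = 25390625/2847035489.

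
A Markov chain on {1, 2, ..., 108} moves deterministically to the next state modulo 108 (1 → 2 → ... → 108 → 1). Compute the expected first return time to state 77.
E[T_77 | X_0 = 77] = 108

The chain cycles deterministically, so starting at state 77 it returns in exactly 108 steps. Equivalently, the stationary distribution is uniform π_j = 1/108 for every state j, so by Kac's formula E[T_77] = 1/π_77 = 108.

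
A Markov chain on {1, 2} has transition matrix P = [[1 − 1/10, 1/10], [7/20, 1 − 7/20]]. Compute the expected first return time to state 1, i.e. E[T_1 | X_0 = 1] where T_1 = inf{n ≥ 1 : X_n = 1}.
E[T_1 | X_0 = 1] = 1/π_1 = 9/7

For an irreducible recurrent Markov chain with stationary distribution π, E[T_i | X_0 = i] = 1/π_i (Kac's formula). Here π_1 = (7/20)/(1/10 + 7/20) = (7/20)/(9/20) = 7/9, so E[T_1 | X_0 = 1] = 1/π_1 = (1/10 + 7/20)/(7/20) = (9/20)/(7/20) = 9/7.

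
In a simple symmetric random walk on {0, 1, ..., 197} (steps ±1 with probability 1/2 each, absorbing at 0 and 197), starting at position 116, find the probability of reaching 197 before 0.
P(hit 197 before 0) = 116/197

Let u_k = P(hit 197 before 0 | start at k). Then u_0 = 0, u_197 = 1, and u_k = u_{k-1}/2 + u_{k+1}/2 for 1 ≤ k ≤ 196. This harmonic recurrence is solved by u_k = k/197, giving u_116 = 116/197.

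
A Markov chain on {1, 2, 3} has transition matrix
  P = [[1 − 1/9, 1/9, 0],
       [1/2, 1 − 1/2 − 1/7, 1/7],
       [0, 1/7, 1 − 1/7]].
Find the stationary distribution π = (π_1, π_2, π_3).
π = (9/13, 2/13, 2/13)

This is a birth-death chain on three states, which satisfies detailed balance: π_1 · P_{12} = π_2 · P_{21} and π_2 · P_{23} = π_3 · P_{32}.
From π_1 · 1/9 = π_2 · 1/2: π_2/π_1 = (1/9)/(1/2) = 2/9.
From π_2 · 1/7 = π_3 · 1/7: π_3/π_2 = (1/7)/(1/7) = 1.
Take π_1 proportional to 1; then unnormalized π = (1, 2/9, 2/9). Normalize by dividing by the sum 13/9:
  π = (9/13, 2/13, 2/13).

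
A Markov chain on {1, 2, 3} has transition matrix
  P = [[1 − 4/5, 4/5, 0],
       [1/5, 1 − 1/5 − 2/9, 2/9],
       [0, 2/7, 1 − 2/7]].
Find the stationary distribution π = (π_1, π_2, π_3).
π = (9/73, 36/73, 28/73)

This is a birth-death chain on three states, which satisfies detailed balance: π_1 · P_{12} = π_2 · P_{21} and π_2 · P_{23} = π_3 · P_{32}.
From π_1 · 4/5 = π_2 · 1/5: π_2/π_1 = (4/5)/(1/5) = 4.
From π_2 · 2/9 = π_3 · 2/7: π_3/π_2 = (2/9)/(2/7) = 7/9.
Take π_1 proportional to 1; then unnormalized π = (1, 4, 28/9). Normalize by dividing by the sum 73/9:
  π = (9/73, 36/73, 28/73).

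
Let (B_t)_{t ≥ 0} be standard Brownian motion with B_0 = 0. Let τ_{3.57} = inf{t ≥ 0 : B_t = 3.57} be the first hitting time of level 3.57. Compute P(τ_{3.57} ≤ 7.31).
P(τ_{3.57} ≤ 7.31) = 2(1 − Φ(3.57/√7.31)) = 2(1 − Φ(1.3204)) ≈ 0.1867

By the reflection principle for standard BM, P(τ_b ≤ t) = 2 · P(B_t ≥ b). Since B_t ~ N(0, t), P(B_t ≥ 3.57) = 1 − Φ(3.57/√t) = 1 − Φ(3.57/√7.31) = 1 − Φ(1.3204) ≈ 0.09335. Doubling: P(τ_{3.57} ≤ 7.31) ≈ 2 · 0.09335 = 0.18670 ≈ 0.1867.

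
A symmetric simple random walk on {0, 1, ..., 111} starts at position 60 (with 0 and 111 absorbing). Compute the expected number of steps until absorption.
E[τ | X_0 = 60] = 3060

Let v_k = E[τ | X_0 = k]. Boundary: v_0 = v_111 = 0. Recurrence: v_k = 1 + (v_{k-1} + v_{k+1})/2 for 1 ≤ k ≤ 110. The particular solution to v_k − (v_{k-1} + v_{k+1})/2 = 1 is v_k = −k^2. Adding homogeneous solution A + B k and matching boundaries gives v_k = k (111 − k). Substituting k = 60: v_60 = 60 · 51 = 3060.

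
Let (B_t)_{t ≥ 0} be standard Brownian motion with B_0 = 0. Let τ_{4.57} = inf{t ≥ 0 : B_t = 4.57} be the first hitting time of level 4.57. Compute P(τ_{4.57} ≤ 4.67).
P(τ_{4.57} ≤ 4.67) = 2(1 − Φ(4.57/√4.67)) = 2(1 − Φ(2.1147)) ≈ 0.0345

By the reflection principle for standard BM, P(τ_b ≤ t) = 2 · P(B_t ≥ b). Since B_t ~ N(0, t), P(B_t ≥ 4.57) = 1 − Φ(4.57/√t) = 1 − Φ(4.57/√4.67) = 1 − Φ(2.1147) ≈ 0.01723. Doubling: P(τ_{4.57} ≤ 4.67) ≈ 2 · 0.01723 = 0.03446 ≈ 0.0345.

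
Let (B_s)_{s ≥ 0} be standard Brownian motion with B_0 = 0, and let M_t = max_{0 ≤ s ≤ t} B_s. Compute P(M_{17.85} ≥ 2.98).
P(M_{17.85} ≥ 2.98) = 2·P(B_{17.85} ≥ 2.98) = 2(1 − Φ(2.98/√17.85)) ≈ 0.4806

By the reflection principle for Brownian motion, P(M_t ≥ a) = 2 · P(B_t ≥ a) for a ≥ 0. Since B_t ~ N(0, t), P(B_t ≥ 2.98) = 1 − Φ(2.98/√t) = 1 − Φ(2.98/√17.85) = 1 − Φ(0.7053). So
  P(M_{17.85} ≥ 2.98) = 2(1 − Φ(0.7053)) ≈ 0.4806.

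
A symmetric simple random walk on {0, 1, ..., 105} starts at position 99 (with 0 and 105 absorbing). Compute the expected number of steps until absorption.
E[τ | X_0 = 99] = 594

Let v_k = E[τ | X_0 = k]. Boundary: v_0 = v_105 = 0. Recurrence: v_k = 1 + (v_{k-1} + v_{k+1})/2 for 1 ≤ k ≤ 104. The particular solution to v_k − (v_{k-1} + v_{k+1})/2 = 1 is v_k = −k^2. Adding homogeneous solution A + B k and matching boundaries gives v_k = k (105 − k). Substituting k = 99: v_99 = 99 · 6 = 594.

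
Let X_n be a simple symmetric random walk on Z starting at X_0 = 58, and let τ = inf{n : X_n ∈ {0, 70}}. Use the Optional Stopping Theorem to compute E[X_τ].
E[X_τ] = 58

X_n is a martingale and τ is a bounded-mean stopping time (indeed τ is finite a.s. with bounded expectation since the walk is in a bounded region). By the OST, E[X_τ] = E[X_0] = 58. Equivalently: E[X_τ] = 70 · P(hit 70 first) + 0 · P(hit 0 first) = 70 · (58/70) = 58.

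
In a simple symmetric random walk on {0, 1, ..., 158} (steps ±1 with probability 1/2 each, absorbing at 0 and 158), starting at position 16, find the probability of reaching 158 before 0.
P(hit 158 before 0) = 16/158 = 8/79

Let u_k = P(hit 158 before 0 | start at k). Then u_0 = 0, u_158 = 1, and u_k = u_{k-1}/2 + u_{k+1}/2 for 1 ≤ k ≤ 157. This harmonic recurrence is solved by u_k = k/158, giving u_16 = 16/158 = 8/79.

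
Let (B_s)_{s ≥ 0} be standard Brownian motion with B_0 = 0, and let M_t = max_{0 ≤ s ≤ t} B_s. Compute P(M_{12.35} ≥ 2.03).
P(M_{12.35} ≥ 2.03) = 2·P(B_{12.35} ≥ 2.03) = 2(1 − Φ(2.03/√12.35)) ≈ 0.5635

By the reflection principle for Brownian motion, P(M_t ≥ a) = 2 · P(B_t ≥ a) for a ≥ 0. Since B_t ~ N(0, t), P(B_t ≥ 2.03) = 1 − Φ(2.03/√t) = 1 − Φ(2.03/√12.35) = 1 − Φ(0.5776). So
  P(M_{12.35} ≥ 2.03) = 2(1 − Φ(0.5776)) ≈ 0.5635.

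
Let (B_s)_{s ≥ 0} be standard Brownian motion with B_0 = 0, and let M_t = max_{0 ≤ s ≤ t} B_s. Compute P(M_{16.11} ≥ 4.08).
P(M_{16.11} ≥ 4.08) = 2·P(B_{16.11} ≥ 4.08) = 2(1 − Φ(4.08/√16.11)) ≈ 0.3094

By the reflection principle for Brownian motion, P(M_t ≥ a) = 2 · P(B_t ≥ a) for a ≥ 0. Since B_t ~ N(0, t), P(B_t ≥ 4.08) = 1 − Φ(4.08/√t) = 1 − Φ(4.08/√16.11) = 1 − Φ(1.0165). So
  P(M_{16.11} ≥ 4.08) = 2(1 − Φ(1.0165)) ≈ 0.3094.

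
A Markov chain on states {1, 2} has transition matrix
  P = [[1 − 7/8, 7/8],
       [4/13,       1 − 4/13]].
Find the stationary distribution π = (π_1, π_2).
π_1 = 32/123, π_2 = 91/123

Solve πP = π with π_1 + π_2 = 1. From πP = π: π_1 · (1 − 7/8) + π_2 · 4/13 = π_1 ⇒ π_2 · 4/13 = π_1 · 7/8 ⇒ π_2/π_1 = (7/8)/(4/13) = 91/32. Together with π_1 + π_2 = 1:
  π_1 = (4/13)/(7/8 + 4/13) = (4/13)/(123/104) = 32/123,
  π_2 = (7/8)/(7/8 + 4/13) = (7/8)/(123/104) = 91/123.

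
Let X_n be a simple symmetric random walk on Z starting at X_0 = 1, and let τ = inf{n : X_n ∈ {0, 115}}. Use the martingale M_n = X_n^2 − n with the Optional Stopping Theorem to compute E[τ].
E[τ] = 114

M_n = X_n^2 − n is a martingale (since E[X_{n+1}^2 | F_n] = X_n^2 + 1). By OST (τ has finite mean in a bounded region), E[M_τ] = E[M_0] = X_0^2 − 0 = 1^2 = 1. Also E[M_τ] = E[X_τ^2] − E[τ]. The walk exits at 0 or 115, with P(hit 115 first) = 1/115, so E[X_τ^2] = 115^2 · 1/115 + 0 = 115. Thus E[τ] = E[X_τ^2] − E[M_τ] = 115 − 1 = 114 = 1(115 − 1) = 114.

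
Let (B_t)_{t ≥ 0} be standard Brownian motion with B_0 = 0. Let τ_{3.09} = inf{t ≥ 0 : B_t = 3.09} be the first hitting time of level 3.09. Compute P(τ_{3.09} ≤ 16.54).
P(τ_{3.09} ≤ 16.54) = 2(1 − Φ(3.09/√16.54)) = 2(1 − Φ(0.7598)) ≈ 0.4474

By the reflection principle for standard BM, P(τ_b ≤ t) = 2 · P(B_t ≥ b). Since B_t ~ N(0, t), P(B_t ≥ 3.09) = 1 − Φ(3.09/√t) = 1 − Φ(3.09/√16.54) = 1 − Φ(0.7598) ≈ 0.22369. Doubling: P(τ_{3.09} ≤ 16.54) ≈ 2 · 0.22369 = 0.44738 ≈ 0.4474.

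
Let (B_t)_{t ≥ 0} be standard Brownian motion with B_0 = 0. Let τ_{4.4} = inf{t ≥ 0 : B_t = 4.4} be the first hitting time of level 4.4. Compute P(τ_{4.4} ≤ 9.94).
P(τ_{4.4} ≤ 9.94) = 2(1 − Φ(4.4/√9.94)) = 2(1 − Φ(1.3956)) ≈ 0.1628

By the reflection principle for standard BM, P(τ_b ≤ t) = 2 · P(B_t ≥ b). Since B_t ~ N(0, t), P(B_t ≥ 4.4) = 1 − Φ(4.4/√t) = 1 − Φ(4.4/√9.94) = 1 − Φ(1.3956) ≈ 0.08142. Doubling: P(τ_{4.4} ≤ 9.94) ≈ 2 · 0.08142 = 0.16284 ≈ 0.1628.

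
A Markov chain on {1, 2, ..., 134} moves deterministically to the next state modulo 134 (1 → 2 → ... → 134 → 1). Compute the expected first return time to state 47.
E[T_47 | X_0 = 47] = 134

The chain cycles deterministically, so starting at state 47 it returns in exactly 134 steps. Equivalently, the stationary distribution is uniform π_j = 1/134 for every state j, so by Kac's formula E[T_47] = 1/π_47 = 134.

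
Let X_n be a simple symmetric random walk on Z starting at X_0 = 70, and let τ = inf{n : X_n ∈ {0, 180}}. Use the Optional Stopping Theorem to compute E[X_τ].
E[X_τ] = 70

X_n is a martingale and τ is a bounded-mean stopping time (indeed τ is finite a.s. with bounded expectation since the walk is in a bounded region). By the OST, E[X_τ] = E[X_0] = 70. Equivalently: E[X_τ] = 180 · P(hit 180 first) + 0 · P(hit 0 first) = 180 · (70/180) = 70.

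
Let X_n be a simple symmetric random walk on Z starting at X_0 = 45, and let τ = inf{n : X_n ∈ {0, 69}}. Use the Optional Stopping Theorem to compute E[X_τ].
E[X_τ] = 45

X_n is a martingale and τ is a bounded-mean stopping time (indeed τ is finite a.s. with bounded expectation since the walk is in a bounded region). By the OST, E[X_τ] = E[X_0] = 45. Equivalently: E[X_τ] = 69 · P(hit 69 first) + 0 · P(hit 0 first) = 69 · (45/69) = 45.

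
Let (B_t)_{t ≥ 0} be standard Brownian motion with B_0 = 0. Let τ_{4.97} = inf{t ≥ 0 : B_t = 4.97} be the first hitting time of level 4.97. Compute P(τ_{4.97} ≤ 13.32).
P(τ_{4.97} ≤ 13.32) = 2(1 − Φ(4.97/√13.32)) = 2(1 − Φ(1.3618)) ≈ 0.1733

By the reflection principle for standard BM, P(τ_b ≤ t) = 2 · P(B_t ≥ b). Since B_t ~ N(0, t), P(B_t ≥ 4.97) = 1 − Φ(4.97/√t) = 1 − Φ(4.97/√13.32) = 1 − Φ(1.3618) ≈ 0.08663. Doubling: P(τ_{4.97} ≤ 13.32) ≈ 2 · 0.08663 = 0.17326 ≈ 0.1733.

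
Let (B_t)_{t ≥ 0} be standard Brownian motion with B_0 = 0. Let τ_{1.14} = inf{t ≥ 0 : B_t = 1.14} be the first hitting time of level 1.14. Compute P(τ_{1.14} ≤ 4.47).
P(τ_{1.14} ≤ 4.47) = 2(1 − Φ(1.14/√4.47)) = 2(1 − Φ(0.5392)) ≈ 0.5897

By the reflection principle for standard BM, P(τ_b ≤ t) = 2 · P(B_t ≥ b). Since B_t ~ N(0, t), P(B_t ≥ 1.14) = 1 − Φ(1.14/√t) = 1 − Φ(1.14/√4.47) = 1 − Φ(0.5392) ≈ 0.29487. Doubling: P(τ_{1.14} ≤ 4.47) ≈ 2 · 0.29487 = 0.58974 ≈ 0.5897.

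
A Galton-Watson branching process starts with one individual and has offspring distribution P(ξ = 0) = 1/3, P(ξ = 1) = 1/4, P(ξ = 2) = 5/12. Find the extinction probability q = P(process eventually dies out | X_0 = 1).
q = 4/5

The pgf is f(s) = 1/3 + 1/4·s + 5/12·s². The extinction probability q is the smallest fixed point of f in [0, 1]. Setting s = f(s):
  5/12·s² + (1/4 − 1)·s + 1/3 = 0
  5/12·s² − (1/3 + 5/12)·s + 1/3 = 0
which factors as (s − 1)·(5/12·s − 1/3) = 0, giving roots s = 1 and s = (1/3)/(5/12) = 4/5.
Mean offspring μ = 1/4 + 2·5/12 = 13/12 > 1 (supercritical), so q < 1. The extinction probability is the smaller root: q = (1/3)/(5/12) = 4/5.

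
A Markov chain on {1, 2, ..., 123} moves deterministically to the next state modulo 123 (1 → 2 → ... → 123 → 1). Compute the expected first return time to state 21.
E[T_21 | X_0 = 21] = 123

The chain cycles deterministically, so starting at state 21 it returns in exactly 123 steps. Equivalently, the stationary distribution is uniform π_j = 1/123 for every state j, so by Kac's formula E[T_21] = 1/π_21 = 123.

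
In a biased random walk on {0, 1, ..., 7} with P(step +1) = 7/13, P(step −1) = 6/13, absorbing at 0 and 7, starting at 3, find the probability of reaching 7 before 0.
P(hit 7 before 0) = (1 − (6/7)^3) / (1 − (6/7)^7) = 304927/543607

Let u_k denote P(reach 7 before 0 | start at k). Boundary: u_0 = 0, u_7 = 1. Recurrence: u_k = 7/13·u_{k+1} + 6/13·u_{k-1} for 1 ≤ k ≤ 6. Try u_k = A + B·r^k with r = q/p = (6/13)/(7/13) = 6/7. Substitution satisfies the recurrence; boundary conditions give:
  u_k = (1 − r^k) / (1 − r^N) = (1 − (6/7)^3) / (1 − (6/7)^7) = 304927/543607.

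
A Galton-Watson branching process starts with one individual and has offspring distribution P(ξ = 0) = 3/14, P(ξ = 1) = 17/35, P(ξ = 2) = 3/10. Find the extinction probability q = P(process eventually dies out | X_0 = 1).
q = 5/7

The pgf is f(s) = 3/14 + 17/35·s + 3/10·s². The extinction probability q is the smallest fixed point of f in [0, 1]. Setting s = f(s):
  3/10·s² + (17/35 − 1)·s + 3/14 = 0
  3/10·s² − (3/14 + 3/10)·s + 3/14 = 0
which factors as (s − 1)·(3/10·s − 3/14) = 0, giving roots s = 1 and s = (3/14)/(3/10) = 5/7.
Mean offspring μ = 17/35 + 2·3/10 = 38/35 > 1 (supercritical), so q < 1. The extinction probability is the smaller root: q = (3/14)/(3/10) = 5/7.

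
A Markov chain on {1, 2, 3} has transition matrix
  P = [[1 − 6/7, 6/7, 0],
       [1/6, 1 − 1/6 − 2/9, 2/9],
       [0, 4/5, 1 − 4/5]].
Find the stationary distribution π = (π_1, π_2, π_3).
π = (7/53, 36/53, 10/53)

This is a birth-death chain on three states, which satisfies detailed balance: π_1 · P_{12} = π_2 · P_{21} and π_2 · P_{23} = π_3 · P_{32}.
From π_1 · 6/7 = π_2 · 1/6: π_2/π_1 = (6/7)/(1/6) = 36/7.
From π_2 · 2/9 = π_3 · 4/5: π_3/π_2 = (2/9)/(4/5) = 5/18.
Take π_1 proportional to 1; then unnormalized π = (1, 36/7, 10/7). Normalize by dividing by the sum 53/7:
  π = (7/53, 36/53, 10/53).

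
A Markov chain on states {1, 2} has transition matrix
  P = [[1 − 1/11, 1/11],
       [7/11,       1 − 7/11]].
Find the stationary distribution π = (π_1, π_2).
π_1 = 7/8, π_2 = 1/8

Solve πP = π with π_1 + π_2 = 1. From πP = π: π_1 · (1 − 1/11) + π_2 · 7/11 = π_1 ⇒ π_2 · 7/11 = π_1 · 1/11 ⇒ π_2/π_1 = (1/11)/(7/11) = 1/7. Together with π_1 + π_2 = 1:
  π_1 = (7/11)/(1/11 + 7/11) = (7/11)/(8/11) = 7/8,
  π_2 = (1/11)/(1/11 + 7/11) = (1/11)/(8/11) = 1/8.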